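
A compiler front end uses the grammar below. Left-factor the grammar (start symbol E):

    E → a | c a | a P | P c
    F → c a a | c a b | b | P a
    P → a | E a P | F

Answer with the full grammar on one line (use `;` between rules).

E has alternatives sharing prefix 'a': factor to E → a E' with E' → ε | P.
F has alternatives sharing prefix 'c a': factor to F → c a F' with F' → a | b.

E → c a | P c | a E'; F → b | P a | c a F'; P → a | E a P | F; E' → ε | P; F' → a | b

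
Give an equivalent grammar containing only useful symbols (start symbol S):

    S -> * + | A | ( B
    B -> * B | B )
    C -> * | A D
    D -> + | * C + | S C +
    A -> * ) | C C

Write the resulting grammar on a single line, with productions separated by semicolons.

Generating nonterminals: {A, C, D, S}.
Reachable from S after that: {A, C, D, S}.
Removed useless symbols: {B} and every production mentioning them.

S -> * + | A; C -> * | A D; D -> + | * C + | S C +; A -> * ) | C C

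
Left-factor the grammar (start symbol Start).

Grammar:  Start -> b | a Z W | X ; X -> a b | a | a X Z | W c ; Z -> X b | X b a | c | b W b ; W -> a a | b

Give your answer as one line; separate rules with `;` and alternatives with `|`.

Start -> b | a Z W | X; X -> W c | a X1; Z -> c | b W b | X b Z1; W -> a a | b; X1 -> b | ε | X Z; Z1 -> ε | a

X has alternatives sharing prefix 'a': factor to X → a X1 with X1 → b | ε | X Z.
Z has alternatives sharing prefix 'X b': factor to Z → X b Z1 with Z1 → ε | a.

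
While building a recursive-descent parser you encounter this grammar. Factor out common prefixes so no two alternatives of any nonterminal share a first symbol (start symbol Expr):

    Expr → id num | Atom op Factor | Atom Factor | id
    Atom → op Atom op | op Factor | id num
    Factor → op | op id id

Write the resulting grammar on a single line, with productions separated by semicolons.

Expr → id Expr1 | Atom Expr2; Atom → id num | op Atom1; Factor → op Factor1; Expr1 → num | ε; Expr2 → op Factor | Factor; Atom1 → Atom op | Factor; Factor1 → ε | id id

Expr has alternatives sharing prefix 'id': factor to Expr → id Expr1 with Expr1 → num | ε.
Expr has alternatives sharing prefix 'Atom': factor to Expr → Atom Expr2 with Expr2 → op Factor | Factor.
Atom has alternatives sharing prefix 'op': factor to Atom → op Atom1 with Atom1 → Atom op | Factor.
Factor has alternatives sharing prefix 'op': factor to Factor → op Factor1 with Factor1 → ε | id id.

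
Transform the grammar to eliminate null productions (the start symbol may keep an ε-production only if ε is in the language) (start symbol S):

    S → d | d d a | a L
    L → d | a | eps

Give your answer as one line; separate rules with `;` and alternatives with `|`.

S → d | d d a | a L | a; L → d | a

The nullable symbols are {L}.
ε ∉ L(G), so no ε-production is kept.
Expand every rule over subsets of its nullable positions: S → a L gives a L | a.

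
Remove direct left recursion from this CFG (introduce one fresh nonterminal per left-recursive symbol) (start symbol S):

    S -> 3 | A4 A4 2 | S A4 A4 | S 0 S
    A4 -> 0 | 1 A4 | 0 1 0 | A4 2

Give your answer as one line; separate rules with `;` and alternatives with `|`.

Left recursion appears on S, A4.
For S: α = {A4 A4, 0 S}, β = {3, A4 A4 2}. Rewrite as S → β S' and S' → α S' | ε.
For A4: α = {2}, β = {0, 1 A4, 0 1 0}. Rewrite as A4 → β A4' and A4' → α A4' | ε.

S -> 3 S' | A4 A4 2 S'; A4 -> 0 A4' | 1 A4 A4' | 0 1 0 A4'; S' -> A4 A4 S' | 0 S S' | ε; A4' -> 2 A4' | ε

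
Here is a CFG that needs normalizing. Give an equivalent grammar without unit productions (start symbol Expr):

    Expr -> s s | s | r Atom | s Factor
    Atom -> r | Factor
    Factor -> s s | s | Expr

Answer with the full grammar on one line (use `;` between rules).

Unit pairs: Atom ⇒* {Expr, Factor}; Factor ⇒* {Expr}.
Replace each nonterminal's rules with the union of the non-unit rules of every nonterminal it unit-derives.

Expr -> s s | s | r Atom | s Factor; Atom -> r | s s | s | r Atom | s Factor; Factor -> s s | s | r Atom | s Factor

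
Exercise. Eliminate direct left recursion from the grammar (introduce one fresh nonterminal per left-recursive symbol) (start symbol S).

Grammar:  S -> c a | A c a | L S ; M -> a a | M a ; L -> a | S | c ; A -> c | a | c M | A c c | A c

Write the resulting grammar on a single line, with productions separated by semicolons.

M, A are directly left-recursive.
For M: α = {a}, β = {a a}. Rewrite as M → β M' and M' → α M' | ε.
For A: α = {c c, c}, β = {c, a, c M}. Rewrite as A → β A' and A' → α A' | ε.

S -> c a | A c a | L S; M -> a a M'; L -> a | S | c; A -> c A' | a A' | c M A'; M' -> a M' | epsilon; A' -> c c A' | c A' | epsilon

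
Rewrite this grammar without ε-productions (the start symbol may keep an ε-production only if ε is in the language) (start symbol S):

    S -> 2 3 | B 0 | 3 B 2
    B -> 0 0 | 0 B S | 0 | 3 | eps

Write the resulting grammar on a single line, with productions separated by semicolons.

S -> 2 3 | B 0 | 0 | 3 B 2 | 3 2; B -> 0 0 | 0 B S | 0 S | 0 | 3

Nullable set = {B}.
ε ∉ L(G), so no ε-production is kept.
Add the nullable-subset variants: S → B 0 gives B 0 | 0. S → 3 B 2 gives 3 B 2 | 3 2. B → 0 B S gives 0 B S | 0 S.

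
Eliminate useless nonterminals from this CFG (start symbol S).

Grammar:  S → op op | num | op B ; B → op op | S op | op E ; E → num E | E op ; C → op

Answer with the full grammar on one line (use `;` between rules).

Generating nonterminals: {B, C, S}.
Reachable from S after that: {B, S}.
Removed useless symbols: {C, E} and every production mentioning them.

S → op op | num | op B; B → op op | S op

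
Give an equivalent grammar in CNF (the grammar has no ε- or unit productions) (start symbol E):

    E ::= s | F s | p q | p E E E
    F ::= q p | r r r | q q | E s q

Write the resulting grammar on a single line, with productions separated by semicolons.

Introduce a nonterminal for each terminal appearing in a rule of length ≥ 2: X1 → s, X2 → p, X3 → q, X4 → r.
Binarize each right-hand side of length ≥ 3 by chaining fresh nonterminals (Y1, Y2, …): affected rules were E → X2 E E E; F → X4 X4 X4; F → E X1 X3.

E ::= s | F X1 | X2 X3 | X2 Y1; F ::= X3 X2 | X4 Y3 | X3 X3 | E Y4; X1 ::= s; X2 ::= p; X3 ::= q; X4 ::= r; Y1 ::= E Y2; Y2 ::= E E; Y3 ::= X4 X4; Y4 ::= X1 X3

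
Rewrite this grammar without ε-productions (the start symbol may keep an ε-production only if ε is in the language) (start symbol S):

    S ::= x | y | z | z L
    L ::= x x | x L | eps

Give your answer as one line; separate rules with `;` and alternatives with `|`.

The nullable symbols are {L}.
ε ∉ L(G), so no ε-production is kept.
Expand every rule over subsets of its nullable positions: L → x L gives x L | x.

S ::= x | y | z | z L; L ::= x x | x L | x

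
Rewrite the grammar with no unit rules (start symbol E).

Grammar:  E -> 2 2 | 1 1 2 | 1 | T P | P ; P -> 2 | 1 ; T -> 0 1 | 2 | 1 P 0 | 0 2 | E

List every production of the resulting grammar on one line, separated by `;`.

E -> 2 2 | 1 1 2 | 1 | T P | 2; P -> 2 | 1; T -> 2 2 | 1 1 2 | 1 | T P | 2 | 0 1 | 1 P 0 | 0 2

Unit pairs: E ⇒* {P}; T ⇒* {E, P}.
For every A with A ⇒* B via unit rules, add B's non-unit alternatives to A; then delete every rule of the form X → Y.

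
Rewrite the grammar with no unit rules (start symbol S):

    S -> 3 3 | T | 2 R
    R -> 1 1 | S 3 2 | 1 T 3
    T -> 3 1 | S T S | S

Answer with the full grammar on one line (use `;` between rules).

Unit pairs: S ⇒* {T}; T ⇒* {S}.
For every A with A ⇒* B via unit rules, add B's non-unit alternatives to A; then delete every rule of the form X → Y.

S -> 3 3 | 2 R | 3 1 | S T S; R -> 1 1 | S 3 2 | 1 T 3; T -> 3 3 | 2 R | 3 1 | S T S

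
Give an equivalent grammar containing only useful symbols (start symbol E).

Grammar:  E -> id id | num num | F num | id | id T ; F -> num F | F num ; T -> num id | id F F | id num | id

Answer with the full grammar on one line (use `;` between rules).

Generating nonterminals: {E, T}.
Reachable from E after that: {E, T}.
Removed useless symbols: {F} and every production mentioning them.

E -> id id | num num | id | id T; T -> num id | id num | id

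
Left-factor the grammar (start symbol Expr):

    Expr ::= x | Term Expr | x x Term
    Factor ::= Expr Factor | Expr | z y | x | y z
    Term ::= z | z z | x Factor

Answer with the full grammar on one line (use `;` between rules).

Expr has alternatives sharing prefix 'x': factor to Expr → x Expr1 with Expr1 → ε | x Term.
Factor has alternatives sharing prefix 'Expr': factor to Factor → Expr Factor1 with Factor1 → Factor | ε.
Term has alternatives sharing prefix 'z': factor to Term → z Term1 with Term1 → ε | z.

Expr ::= Term Expr | x Expr1; Factor ::= z y | x | y z | Expr Factor1; Term ::= x Factor | z Term1; Expr1 ::= ε | x Term; Factor1 ::= Factor | ε; Term1 ::= ε | z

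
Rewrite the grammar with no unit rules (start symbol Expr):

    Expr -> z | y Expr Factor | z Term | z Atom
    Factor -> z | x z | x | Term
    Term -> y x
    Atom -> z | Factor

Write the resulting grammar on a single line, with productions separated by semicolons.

Unit pairs: Atom ⇒* {Factor, Term}; Factor ⇒* {Term}.
For every A with A ⇒* B via unit rules, add B's non-unit alternatives to A; then delete every rule of the form X → Y.

Expr -> z | y Expr Factor | z Term | z Atom; Factor -> y x | z | x z | x; Term -> y x; Atom -> y x | z | x z | x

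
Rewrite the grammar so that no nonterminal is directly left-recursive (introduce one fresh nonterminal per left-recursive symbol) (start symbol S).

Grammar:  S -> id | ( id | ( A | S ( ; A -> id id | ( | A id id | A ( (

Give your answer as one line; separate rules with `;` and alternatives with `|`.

Directly left-recursive nonterminals: S, A.
For S: α = {(}, β = {id, ( id, ( A}. Rewrite as S → β S' and S' → α S' | ε.
For A: α = {id id, ( (}, β = {id id, (}. Rewrite as A → β A' and A' → α A' | ε.

S -> id S' | ( id S' | ( A S'; A -> id id A' | ( A'; S' -> ( S' | eps; A' -> id id A' | ( ( A' | eps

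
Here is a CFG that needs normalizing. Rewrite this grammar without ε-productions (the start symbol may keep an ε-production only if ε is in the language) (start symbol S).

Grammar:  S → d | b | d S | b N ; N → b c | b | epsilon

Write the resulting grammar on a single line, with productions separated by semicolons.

S → d | b | d S | b N; N → b c | b

The nullable symbols are {N}.
ε ∉ L(G), so no ε-production is kept.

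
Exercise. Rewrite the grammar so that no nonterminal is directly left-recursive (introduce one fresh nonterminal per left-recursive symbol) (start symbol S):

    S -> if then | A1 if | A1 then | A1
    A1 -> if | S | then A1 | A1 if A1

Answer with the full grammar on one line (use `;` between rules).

S -> if then | A1 if | A1 then | A1; A1 -> if A1' | S A1' | then A1 A1'; A1' -> if A1 A1' | epsilon

Directly left-recursive nonterminal: A1.
For A1: α = {if A1}, β = {if, S, then A1}. Rewrite as A1 → β A1' and A1' → α A1' | ε.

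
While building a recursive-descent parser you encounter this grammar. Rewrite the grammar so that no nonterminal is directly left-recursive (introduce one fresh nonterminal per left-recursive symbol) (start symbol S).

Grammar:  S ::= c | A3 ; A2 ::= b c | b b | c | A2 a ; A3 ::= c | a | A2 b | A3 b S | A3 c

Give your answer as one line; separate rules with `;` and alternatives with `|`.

Directly left-recursive nonterminals: A2, A3.
For A2: α = {a}, β = {b c, b b, c}. Rewrite as A2 → β A2' and A2' → α A2' | ε.
For A3: α = {b S, c}, β = {c, a, A2 b}. Rewrite as A3 → β A3' and A3' → α A3' | ε.

S ::= c | A3; A2 ::= b c A2' | b b A2' | c A2'; A3 ::= c A3' | a A3' | A2 b A3'; A2' ::= a A2' | eps; A3' ::= b S A3' | c A3' | eps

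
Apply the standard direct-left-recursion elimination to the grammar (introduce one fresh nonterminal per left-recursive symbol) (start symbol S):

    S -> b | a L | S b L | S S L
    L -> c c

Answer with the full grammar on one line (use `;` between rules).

S is directly left-recursive.
For S: α = {b L, S L}, β = {b, a L}. Rewrite as S → β S' and S' → α S' | ε.

S -> b S' | a L S'; L -> c c; S' -> b L S' | S L S' | ε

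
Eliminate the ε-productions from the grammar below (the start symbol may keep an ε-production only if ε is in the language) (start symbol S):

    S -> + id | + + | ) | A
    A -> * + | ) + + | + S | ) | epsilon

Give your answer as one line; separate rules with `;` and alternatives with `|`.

S -> + id | + + | ) | A | epsilon; A -> * + | ) + + | + S | + | )

The nullable symbols are {A, S}.
ε ∈ L(G) since S is nullable, so keep S → ε.
Add the nullable-subset variants: A → + S gives + S | +.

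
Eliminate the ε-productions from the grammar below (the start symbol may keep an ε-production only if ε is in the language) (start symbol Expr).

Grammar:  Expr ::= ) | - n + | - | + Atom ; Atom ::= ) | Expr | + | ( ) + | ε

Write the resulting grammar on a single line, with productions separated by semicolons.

Expr ::= ) | - n + | - | + Atom | +; Atom ::= ) | Expr | + | ( ) +

Nullable nonterminals: {Atom}.
ε ∉ L(G), so no ε-production is kept.
For each production, add variants omitting each subset of nullable occurrences: Expr → + Atom gives + Atom | +.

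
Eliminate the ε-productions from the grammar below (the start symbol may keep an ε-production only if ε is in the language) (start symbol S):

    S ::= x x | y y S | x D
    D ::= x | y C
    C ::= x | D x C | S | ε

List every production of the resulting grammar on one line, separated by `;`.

Nullable nonterminals: {C}.
ε ∉ L(G), so no ε-production is kept.
Expand every rule over subsets of its nullable positions: D → y C gives y C | y. C → D x C gives D x C | D x.

S ::= x x | y y S | x D; D ::= x | y C | y; C ::= x | D x C | D x | S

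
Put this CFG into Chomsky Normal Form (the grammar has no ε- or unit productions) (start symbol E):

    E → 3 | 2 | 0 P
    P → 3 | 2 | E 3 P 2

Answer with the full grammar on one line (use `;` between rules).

Introduce a nonterminal for each terminal appearing in a rule of length ≥ 2: X1 → 0, X2 → 3, X3 → 2.
Binarize each right-hand side of length ≥ 3 by chaining fresh nonterminals (Y1, Y2, …): affected rules were P → E X2 P X3.

E → 3 | 2 | X1 P; P → 3 | 2 | E Y1; X1 → 0; X2 → 3; X3 → 2; Y1 → X2 Y2; Y2 → P X3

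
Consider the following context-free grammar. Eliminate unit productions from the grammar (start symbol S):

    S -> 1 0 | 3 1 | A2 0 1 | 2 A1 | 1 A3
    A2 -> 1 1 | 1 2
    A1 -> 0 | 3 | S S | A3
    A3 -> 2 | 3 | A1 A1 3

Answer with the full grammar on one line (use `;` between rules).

Unit pairs: A1 ⇒* {A3}.
For every A with A ⇒* B via unit rules, add B's non-unit alternatives to A; then delete every rule of the form X → Y.

S -> 1 0 | 3 1 | A2 0 1 | 2 A1 | 1 A3; A2 -> 1 1 | 1 2; A1 -> 0 | 3 | S S | 2 | A1 A1 3; A3 -> 2 | 3 | A1 A1 3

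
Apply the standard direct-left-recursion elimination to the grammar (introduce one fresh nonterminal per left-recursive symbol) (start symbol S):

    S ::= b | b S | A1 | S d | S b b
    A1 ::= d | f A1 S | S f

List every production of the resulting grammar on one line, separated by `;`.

S ::= b S' | b S S' | A1 S'; A1 ::= d | f A1 S | S f; S' ::= d S' | b b S' | ε

S is directly left-recursive.
For S: α = {d, b b}, β = {b, b S, A1}. Rewrite as S → β S' and S' → α S' | ε.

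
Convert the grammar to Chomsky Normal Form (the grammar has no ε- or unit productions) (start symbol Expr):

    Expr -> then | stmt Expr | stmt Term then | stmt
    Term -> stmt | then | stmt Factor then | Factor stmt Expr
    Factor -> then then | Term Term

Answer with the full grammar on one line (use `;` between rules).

Expr -> then | X1 Expr | X1 Y1 | stmt; Term -> stmt | then | X1 Y2 | Factor Y3; Factor -> X2 X2 | Term Term; X1 -> stmt; X2 -> then; Y1 -> Term X2; Y2 -> Factor X2; Y3 -> X1 Expr

Introduce a nonterminal for each terminal appearing in a rule of length ≥ 2: X1 → stmt, X2 → then.
Binarize each right-hand side of length ≥ 3 by chaining fresh nonterminals (Y1, Y2, …): affected rules were Expr → X1 Term X2; Term → X1 Factor X2; Term → Factor X1 Expr.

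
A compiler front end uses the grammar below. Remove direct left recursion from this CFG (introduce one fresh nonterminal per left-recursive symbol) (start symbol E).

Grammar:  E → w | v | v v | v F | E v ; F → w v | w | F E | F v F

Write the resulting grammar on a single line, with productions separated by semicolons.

E, F are directly left-recursive.
For E: α = {v}, β = {w, v, v v, v F}. Rewrite as E → β E' and E' → α E' | ε.
For F: α = {E, v F}, β = {w v, w}. Rewrite as F → β F' and F' → α F' | ε.

E → w E' | v E' | v v E' | v F E'; F → w v F' | w F'; E' → v E' | ε; F' → E F' | v F F' | ε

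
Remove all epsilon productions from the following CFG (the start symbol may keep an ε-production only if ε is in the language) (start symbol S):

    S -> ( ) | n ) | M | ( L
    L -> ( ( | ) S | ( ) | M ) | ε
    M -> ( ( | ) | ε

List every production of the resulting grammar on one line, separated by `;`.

The nullable symbols are {L, M, S}.
ε ∈ L(G) since S is nullable, so keep S → ε.
Add the nullable-subset variants: S → ( L gives ( L | (. L → ) S gives ) S | ).

S -> ( ) | n ) | M | ( L | ( | ε; L -> ( ( | ) S | ) | ( ) | M ); M -> ( ( | )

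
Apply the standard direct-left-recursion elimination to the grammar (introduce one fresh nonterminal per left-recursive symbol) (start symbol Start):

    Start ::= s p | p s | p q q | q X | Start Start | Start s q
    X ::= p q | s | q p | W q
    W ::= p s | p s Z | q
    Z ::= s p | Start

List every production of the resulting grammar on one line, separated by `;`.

Start ::= s p Start1 | p s Start1 | p q q Start1 | q X Start1; X ::= p q | s | q p | W q; W ::= p s | p s Z | q; Z ::= s p | Start; Start1 ::= Start Start1 | s q Start1 | ε

Left recursion appears on Start.
For Start: α = {Start, s q}, β = {s p, p s, p q q, q X}. Rewrite as Start → β Start1 and Start1 → α Start1 | ε.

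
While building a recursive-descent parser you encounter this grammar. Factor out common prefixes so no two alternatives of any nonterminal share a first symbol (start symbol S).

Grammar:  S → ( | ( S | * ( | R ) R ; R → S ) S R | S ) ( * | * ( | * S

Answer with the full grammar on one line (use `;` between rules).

S → * ( | R ) R | ( S'; R → S ) R' | * R''; S' → ε | S; R' → S R | ( *; R'' → ( | S

S has alternatives sharing prefix '(': factor to S → ( S' with S' → ε | S.
R has alternatives sharing prefix 'S )': factor to R → S ) R' with R' → S R | ( *.
R has alternatives sharing prefix '*': factor to R → * R'' with R'' → ( | S.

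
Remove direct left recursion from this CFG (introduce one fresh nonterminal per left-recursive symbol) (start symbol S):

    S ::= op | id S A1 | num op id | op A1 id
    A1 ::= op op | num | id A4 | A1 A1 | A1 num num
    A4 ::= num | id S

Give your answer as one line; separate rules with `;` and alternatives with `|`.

S ::= op | id S A1 | num op id | op A1 id; A1 ::= op op A1' | num A1' | id A4 A1'; A4 ::= num | id S; A1' ::= A1 A1' | num num A1' | ε

Directly left-recursive nonterminal: A1.
For A1: α = {A1, num num}, β = {op op, num, id A4}. Rewrite as A1 → β A1' and A1' → α A1' | ε.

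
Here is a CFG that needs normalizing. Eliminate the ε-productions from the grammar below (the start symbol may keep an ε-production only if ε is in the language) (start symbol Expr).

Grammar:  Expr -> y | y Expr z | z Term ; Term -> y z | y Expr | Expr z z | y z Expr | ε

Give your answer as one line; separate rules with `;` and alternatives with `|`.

Expr -> y | y Expr z | z Term | z; Term -> y z | y Expr | Expr z z | y z Expr

Nullable nonterminals: {Term}.
ε ∉ L(G), so no ε-production is kept.
For each production, add variants omitting each subset of nullable occurrences: Expr → z Term gives z Term | z.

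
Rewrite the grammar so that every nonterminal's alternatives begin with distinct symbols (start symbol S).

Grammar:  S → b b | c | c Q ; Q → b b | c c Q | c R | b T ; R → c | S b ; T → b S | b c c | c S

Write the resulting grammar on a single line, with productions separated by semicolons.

S has alternatives sharing prefix 'c': factor to S → c S' with S' → ε | Q.
Q has alternatives sharing prefix 'b': factor to Q → b Q' with Q' → b | T.
Q has alternatives sharing prefix 'c': factor to Q → c Q'' with Q'' → c Q | R.
T has alternatives sharing prefix 'b': factor to T → b T' with T' → S | c c.

S → b b | c S'; Q → b Q' | c Q''; R → c | S b; T → c S | b T'; S' → ε | Q; Q' → b | T; Q'' → c Q | R; T' → S | c c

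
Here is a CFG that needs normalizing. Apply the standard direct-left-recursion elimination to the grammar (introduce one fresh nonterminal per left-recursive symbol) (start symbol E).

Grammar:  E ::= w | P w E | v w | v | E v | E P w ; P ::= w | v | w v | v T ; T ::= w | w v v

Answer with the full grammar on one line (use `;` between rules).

E ::= w E' | P w E E' | v w E' | v E'; P ::= w | v | w v | v T; T ::= w | w v v; E' ::= v E' | P w E' | ε

Directly left-recursive nonterminal: E.
For E: α = {v, P w}, β = {w, P w E, v w, v}. Rewrite as E → β E' and E' → α E' | ε.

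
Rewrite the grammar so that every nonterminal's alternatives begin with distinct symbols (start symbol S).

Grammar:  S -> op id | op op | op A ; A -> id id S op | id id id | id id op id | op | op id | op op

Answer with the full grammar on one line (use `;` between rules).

S -> op S'; A -> id id A' | op A''; S' -> id | op | A; A' -> S op | id | op id; A'' -> ε | id | op

S has alternatives sharing prefix 'op': factor to S → op S' with S' → id | op | A.
A has alternatives sharing prefix 'id id': factor to A → id id A' with A' → S op | id | op id.
A has alternatives sharing prefix 'op': factor to A → op A'' with A'' → ε | id | op.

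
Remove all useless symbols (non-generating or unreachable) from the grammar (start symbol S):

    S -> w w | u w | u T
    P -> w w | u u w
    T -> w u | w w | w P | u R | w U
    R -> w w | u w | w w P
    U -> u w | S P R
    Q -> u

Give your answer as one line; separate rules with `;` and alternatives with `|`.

S -> w w | u w | u T; P -> w w | u u w; T -> w u | w w | w P | u R | w U; R -> w w | u w | w w P; U -> u w | S P R

Generating nonterminals: {P, Q, R, S, T, U}.
Reachable from S after that: {P, R, S, T, U}.
Removed useless symbols: {Q} and every production mentioning them.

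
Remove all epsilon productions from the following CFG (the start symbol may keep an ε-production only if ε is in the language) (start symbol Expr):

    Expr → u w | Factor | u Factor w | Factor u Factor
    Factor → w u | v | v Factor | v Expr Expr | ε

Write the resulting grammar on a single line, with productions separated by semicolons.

Nullable nonterminals: {Expr, Factor}.
ε ∈ L(G) since Expr is nullable, so keep Expr → ε.
For each production, add variants omitting each subset of nullable occurrences: Expr → Factor u Factor gives Factor u Factor | Factor u | u Factor | u. Factor → v Expr Expr gives v Expr Expr | v Expr.

Expr → u w | Factor | u Factor w | Factor u Factor | Factor u | u Factor | u | ε; Factor → w u | v | v Factor | v Expr Expr | v Expr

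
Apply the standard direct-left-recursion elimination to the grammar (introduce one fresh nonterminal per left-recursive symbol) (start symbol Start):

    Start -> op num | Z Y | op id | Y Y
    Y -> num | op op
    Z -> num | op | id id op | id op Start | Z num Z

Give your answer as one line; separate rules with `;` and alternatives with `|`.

Left recursion appears on Z.
For Z: α = {num Z}, β = {num, op, id id op, id op Start}. Rewrite as Z → β Z1 and Z1 → α Z1 | ε.

Start -> op num | Z Y | op id | Y Y; Y -> num | op op; Z -> num Z1 | op Z1 | id id op Z1 | id op Start Z1; Z1 -> num Z Z1 | eps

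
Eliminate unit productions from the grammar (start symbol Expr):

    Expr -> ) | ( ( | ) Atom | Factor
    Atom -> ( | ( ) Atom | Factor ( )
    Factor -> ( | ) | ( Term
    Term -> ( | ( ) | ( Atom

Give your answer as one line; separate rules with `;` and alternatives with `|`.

Expr -> ( | ) | ( Term | ( ( | ) Atom; Atom -> ( | ( ) Atom | Factor ( ); Factor -> ( | ) | ( Term; Term -> ( | ( ) | ( Atom

Unit pairs: Expr ⇒* {Factor}.
For each unit pair (A, B), copy every non-unit production of B to A, then drop all unit productions.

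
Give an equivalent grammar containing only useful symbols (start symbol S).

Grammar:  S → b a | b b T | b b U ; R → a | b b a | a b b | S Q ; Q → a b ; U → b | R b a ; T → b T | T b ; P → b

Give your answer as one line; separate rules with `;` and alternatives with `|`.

Generating nonterminals: {P, Q, R, S, U}.
Reachable from S after that: {Q, R, S, U}.
Removed useless symbols: {P, T} and every production mentioning them.

S → b a | b b U; R → a | b b a | a b b | S Q; Q → a b; U → b | R b a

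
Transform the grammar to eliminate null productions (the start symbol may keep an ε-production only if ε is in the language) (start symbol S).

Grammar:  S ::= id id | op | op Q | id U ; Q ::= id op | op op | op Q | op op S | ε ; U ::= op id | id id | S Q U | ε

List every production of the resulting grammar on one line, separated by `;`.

The nullable symbols are {Q, U}.
ε ∉ L(G), so no ε-production is kept.
Add the nullable-subset variants: S → id U gives id U | id. Q → op Q gives op Q | op. U → S Q U gives S Q U | S Q | S U | S.

S ::= id id | op | op Q | id U | id; Q ::= id op | op op | op Q | op | op op S; U ::= op id | id id | S Q U | S Q | S U | S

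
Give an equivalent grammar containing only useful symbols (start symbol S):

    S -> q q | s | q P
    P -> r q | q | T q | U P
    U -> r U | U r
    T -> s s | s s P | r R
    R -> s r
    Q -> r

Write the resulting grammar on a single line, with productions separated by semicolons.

Generating nonterminals: {P, Q, R, S, T}.
Reachable from S after that: {P, R, S, T}.
Removed useless symbols: {Q, U} and every production mentioning them.

S -> q q | s | q P; P -> r q | q | T q; T -> s s | s s P | r R; R -> s r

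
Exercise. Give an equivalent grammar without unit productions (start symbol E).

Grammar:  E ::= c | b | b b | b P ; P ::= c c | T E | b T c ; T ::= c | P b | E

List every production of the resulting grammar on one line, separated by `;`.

E ::= c | b | b b | b P; P ::= c c | T E | b T c; T ::= c | b | b b | b P | P b

Unit pairs: T ⇒* {E}.
Replace each nonterminal's rules with the union of the non-unit rules of every nonterminal it unit-derives.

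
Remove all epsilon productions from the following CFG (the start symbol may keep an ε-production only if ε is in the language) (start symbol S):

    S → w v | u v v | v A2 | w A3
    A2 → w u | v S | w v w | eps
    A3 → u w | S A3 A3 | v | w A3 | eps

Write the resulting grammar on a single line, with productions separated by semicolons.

S → w v | u v v | v A2 | v | w A3 | w; A2 → w u | v S | w v w; A3 → u w | S A3 A3 | S A3 | S | v | w A3 | w

The nullable symbols are {A2, A3}.
ε ∉ L(G), so no ε-production is kept.
For each production, add variants omitting each subset of nullable occurrences: S → v A2 gives v A2 | v. S → w A3 gives w A3 | w. A3 → S A3 A3 gives S A3 A3 | S A3 | S. A3 → w A3 gives w A3 | w.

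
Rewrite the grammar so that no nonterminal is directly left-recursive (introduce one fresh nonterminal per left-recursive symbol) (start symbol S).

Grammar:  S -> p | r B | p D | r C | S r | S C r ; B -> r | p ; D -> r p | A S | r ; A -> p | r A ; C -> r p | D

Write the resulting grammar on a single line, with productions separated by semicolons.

S -> p S' | r B S' | p D S' | r C S'; B -> r | p; D -> r p | A S | r; A -> p | r A; C -> r p | D; S' -> r S' | C r S' | ε

S is directly left-recursive.
For S: α = {r, C r}, β = {p, r B, p D, r C}. Rewrite as S → β S' and S' → α S' | ε.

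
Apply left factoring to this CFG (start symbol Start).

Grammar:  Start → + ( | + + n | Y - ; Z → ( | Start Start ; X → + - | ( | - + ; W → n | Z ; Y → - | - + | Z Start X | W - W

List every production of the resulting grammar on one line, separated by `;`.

Start → Y - | + Start1; Z → ( | Start Start; X → + - | ( | - +; W → n | Z; Y → Z Start X | W - W | - Y1; Start1 → ( | + n; Y1 → ε | +

Start has alternatives sharing prefix '+': factor to Start → + Start1 with Start1 → ( | + n.
Y has alternatives sharing prefix '-': factor to Y → - Y1 with Y1 → ε | +.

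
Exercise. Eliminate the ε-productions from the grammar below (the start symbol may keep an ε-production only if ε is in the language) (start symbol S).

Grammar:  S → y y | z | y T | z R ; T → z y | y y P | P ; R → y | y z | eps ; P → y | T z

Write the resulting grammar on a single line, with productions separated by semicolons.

Nullable set = {R}.
ε ∉ L(G), so no ε-production is kept.

S → y y | z | y T | z R; T → z y | y y P | P; R → y | y z; P → y | T z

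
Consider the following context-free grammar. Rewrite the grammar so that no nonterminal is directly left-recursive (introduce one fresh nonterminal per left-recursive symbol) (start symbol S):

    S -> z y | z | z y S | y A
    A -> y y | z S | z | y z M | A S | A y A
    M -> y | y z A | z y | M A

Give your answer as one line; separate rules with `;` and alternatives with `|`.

S -> z y | z | z y S | y A; A -> y y A' | z S A' | z A' | y z M A'; M -> y M' | y z A M' | z y M'; A' -> S A' | y A A' | epsilon; M' -> A M' | epsilon

Left recursion appears on A, M.
For A: α = {S, y A}, β = {y y, z S, z, y z M}. Rewrite as A → β A' and A' → α A' | ε.
For M: α = {A}, β = {y, y z A, z y}. Rewrite as M → β M' and M' → α M' | ε.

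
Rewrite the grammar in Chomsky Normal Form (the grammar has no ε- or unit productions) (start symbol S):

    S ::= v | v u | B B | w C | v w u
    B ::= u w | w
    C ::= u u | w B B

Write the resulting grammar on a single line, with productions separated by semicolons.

S ::= v | X1 X2 | B B | X3 C | X1 Y1; B ::= X2 X3 | w; C ::= X2 X2 | X3 Y2; X1 ::= v; X2 ::= u; X3 ::= w; Y1 ::= X3 X2; Y2 ::= B B

Introduce a nonterminal for each terminal appearing in a rule of length ≥ 2: X1 → v, X2 → u, X3 → w.
Binarize each right-hand side of length ≥ 3 by chaining fresh nonterminals (Y1, Y2, …): affected rules were S → X1 X3 X2; C → X3 B B.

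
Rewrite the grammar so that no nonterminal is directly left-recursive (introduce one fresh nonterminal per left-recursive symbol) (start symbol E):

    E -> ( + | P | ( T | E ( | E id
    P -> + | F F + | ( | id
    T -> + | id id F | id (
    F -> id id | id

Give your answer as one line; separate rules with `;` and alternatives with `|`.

Directly left-recursive nonterminal: E.
For E: α = {(, id}, β = {( +, P, ( T}. Rewrite as E → β E' and E' → α E' | ε.

E -> ( + E' | P E' | ( T E'; P -> + | F F + | ( | id; T -> + | id id F | id (; F -> id id | id; E' -> ( E' | id E' | ε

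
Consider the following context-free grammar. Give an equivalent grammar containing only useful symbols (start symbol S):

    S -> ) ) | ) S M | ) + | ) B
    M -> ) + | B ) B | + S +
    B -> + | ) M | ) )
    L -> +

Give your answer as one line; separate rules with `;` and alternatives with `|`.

Generating nonterminals: {B, L, M, S}.
Reachable from S after that: {B, M, S}.
Removed useless symbols: {L} and every production mentioning them.

S -> ) ) | ) S M | ) + | ) B; M -> ) + | B ) B | + S +; B -> + | ) M | ) )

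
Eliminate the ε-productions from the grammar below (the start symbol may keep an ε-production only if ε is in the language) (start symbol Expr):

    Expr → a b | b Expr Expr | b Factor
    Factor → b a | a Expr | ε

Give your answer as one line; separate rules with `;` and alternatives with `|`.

Expr → a b | b Expr Expr | b Factor | b; Factor → b a | a Expr

The nullable symbols are {Factor}.
ε ∉ L(G), so no ε-production is kept.
For each production, add variants omitting each subset of nullable occurrences: Expr → b Factor gives b Factor | b.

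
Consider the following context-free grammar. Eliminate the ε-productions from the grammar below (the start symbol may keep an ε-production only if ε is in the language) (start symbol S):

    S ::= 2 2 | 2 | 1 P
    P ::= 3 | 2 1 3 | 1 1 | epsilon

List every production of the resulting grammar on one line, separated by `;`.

S ::= 2 2 | 2 | 1 P | 1; P ::= 3 | 2 1 3 | 1 1

Nullable nonterminals: {P}.
ε ∉ L(G), so no ε-production is kept.
For each production, add variants omitting each subset of nullable occurrences: S → 1 P gives 1 P | 1.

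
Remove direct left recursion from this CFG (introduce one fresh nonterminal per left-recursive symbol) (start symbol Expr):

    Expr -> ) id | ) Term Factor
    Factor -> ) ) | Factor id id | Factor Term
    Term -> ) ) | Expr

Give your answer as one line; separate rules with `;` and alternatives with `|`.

Factor is directly left-recursive.
For Factor: α = {id id, Term}, β = {) )}. Rewrite as Factor → β Factor1 and Factor1 → α Factor1 | ε.

Expr -> ) id | ) Term Factor; Factor -> ) ) Factor1; Term -> ) ) | Expr; Factor1 -> id id Factor1 | Term Factor1 | ε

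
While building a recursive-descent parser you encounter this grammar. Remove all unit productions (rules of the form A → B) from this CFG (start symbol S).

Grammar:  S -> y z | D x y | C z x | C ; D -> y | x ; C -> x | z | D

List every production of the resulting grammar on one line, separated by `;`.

S -> y | x | z | y z | D x y | C z x; D -> y | x; C -> x | z | y

Unit pairs: C ⇒* {D}; S ⇒* {C, D}.
For each unit pair (A, B), copy every non-unit production of B to A, then drop all unit productions.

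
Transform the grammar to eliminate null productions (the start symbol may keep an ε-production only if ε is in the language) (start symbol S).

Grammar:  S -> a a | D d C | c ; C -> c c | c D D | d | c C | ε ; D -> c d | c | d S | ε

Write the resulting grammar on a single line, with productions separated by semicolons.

Nullable nonterminals: {C, D}.
ε ∉ L(G), so no ε-production is kept.
Expand every rule over subsets of its nullable positions: S → D d C gives D d C | D d | d C | d. C → c D D gives c D D | c D | c.

S -> a a | D d C | D d | d C | d | c; C -> c c | c D D | c D | c | d | c C; D -> c d | c | d S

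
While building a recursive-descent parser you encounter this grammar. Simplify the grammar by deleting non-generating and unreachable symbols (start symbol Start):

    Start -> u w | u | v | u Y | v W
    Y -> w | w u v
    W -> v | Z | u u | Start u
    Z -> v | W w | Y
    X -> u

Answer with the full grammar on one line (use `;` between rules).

Generating nonterminals: {Start, W, X, Y, Z}.
Reachable from Start after that: {Start, W, Y, Z}.
Removed useless symbols: {X} and every production mentioning them.

Start -> u w | u | v | u Y | v W; Y -> w | w u v; W -> v | Z | u u | Start u; Z -> v | W w | Y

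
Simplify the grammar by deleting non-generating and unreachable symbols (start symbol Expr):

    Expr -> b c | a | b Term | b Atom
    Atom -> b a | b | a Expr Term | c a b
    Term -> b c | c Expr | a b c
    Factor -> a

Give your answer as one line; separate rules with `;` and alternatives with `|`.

Expr -> b c | a | b Term | b Atom; Atom -> b a | b | a Expr Term | c a b; Term -> b c | c Expr | a b c

Generating nonterminals: {Atom, Expr, Factor, Term}.
Reachable from Expr after that: {Atom, Expr, Term}.
Removed useless symbols: {Factor} and every production mentioning them.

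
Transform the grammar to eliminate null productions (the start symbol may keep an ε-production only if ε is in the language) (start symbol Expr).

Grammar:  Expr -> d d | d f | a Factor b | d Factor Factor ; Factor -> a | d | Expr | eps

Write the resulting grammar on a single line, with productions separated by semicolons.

Expr -> d d | d f | a Factor b | a b | d Factor Factor | d Factor | d; Factor -> a | d | Expr

The nullable symbols are {Factor}.
ε ∉ L(G), so no ε-production is kept.
Expand every rule over subsets of its nullable positions: Expr → a Factor b gives a Factor b | a b. Expr → d Factor Factor gives d Factor Factor | d Factor | d.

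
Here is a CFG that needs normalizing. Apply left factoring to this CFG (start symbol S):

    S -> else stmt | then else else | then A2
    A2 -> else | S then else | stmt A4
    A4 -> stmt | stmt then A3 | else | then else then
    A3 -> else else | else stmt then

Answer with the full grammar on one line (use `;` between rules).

S has alternatives sharing prefix 'then': factor to S → then S' with S' → else else | A2.
A4 has alternatives sharing prefix 'stmt': factor to A4 → stmt A4' with A4' → ε | then A3.
A3 has alternatives sharing prefix 'else': factor to A3 → else A3' with A3' → else | stmt then.

S -> else stmt | then S'; A2 -> else | S then else | stmt A4; A4 -> else | then else then | stmt A4'; A3 -> else A3'; S' -> else else | A2; A4' -> epsilon | then A3; A3' -> else | stmt then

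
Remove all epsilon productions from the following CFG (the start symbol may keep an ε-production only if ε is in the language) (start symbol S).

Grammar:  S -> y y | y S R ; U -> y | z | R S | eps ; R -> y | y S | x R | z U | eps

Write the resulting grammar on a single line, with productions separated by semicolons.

The nullable symbols are {R, U}.
ε ∉ L(G), so no ε-production is kept.
Add the nullable-subset variants: S → y S R gives y S R | y S. U → R S gives R S | S. R → x R gives x R | x. R → z U gives z U | z.

S -> y y | y S R | y S; U -> y | z | R S | S; R -> y | y S | x R | x | z U | z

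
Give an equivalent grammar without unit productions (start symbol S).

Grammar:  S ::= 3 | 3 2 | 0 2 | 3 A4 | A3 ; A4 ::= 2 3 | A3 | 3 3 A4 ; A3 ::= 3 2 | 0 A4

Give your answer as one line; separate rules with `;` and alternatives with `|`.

Unit pairs: A4 ⇒* {A3}; S ⇒* {A3}.
For each unit pair (A, B), copy every non-unit production of B to A, then drop all unit productions.

S ::= 3 | 3 2 | 0 2 | 3 A4 | 0 A4; A4 ::= 2 3 | 3 3 A4 | 3 2 | 0 A4; A3 ::= 3 2 | 0 A4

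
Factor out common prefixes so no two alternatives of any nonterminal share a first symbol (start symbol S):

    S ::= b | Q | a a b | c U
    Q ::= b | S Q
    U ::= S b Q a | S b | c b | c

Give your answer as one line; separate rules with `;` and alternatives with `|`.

U has alternatives sharing prefix 'S b': factor to U → S b U' with U' → Q a | ε.
U has alternatives sharing prefix 'c': factor to U → c U'' with U'' → b | ε.

S ::= b | Q | a a b | c U; Q ::= b | S Q; U ::= S b U' | c U''; U' ::= Q a | ε; U'' ::= b | ε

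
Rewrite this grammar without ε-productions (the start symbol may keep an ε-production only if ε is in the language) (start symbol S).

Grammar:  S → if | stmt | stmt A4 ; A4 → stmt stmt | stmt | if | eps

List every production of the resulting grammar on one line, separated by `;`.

Nullable nonterminals: {A4}.
ε ∉ L(G), so no ε-production is kept.

S → if | stmt | stmt A4; A4 → stmt stmt | stmt | if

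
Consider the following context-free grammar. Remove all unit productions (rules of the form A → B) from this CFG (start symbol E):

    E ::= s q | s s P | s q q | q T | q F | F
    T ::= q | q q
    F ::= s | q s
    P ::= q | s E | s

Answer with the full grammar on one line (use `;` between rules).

Unit pairs: E ⇒* {F}.
Replace each nonterminal's rules with the union of the non-unit rules of every nonterminal it unit-derives.

E ::= s q | s s P | s q q | q T | q F | s | q s; T ::= q | q q; F ::= s | q s; P ::= q | s E | s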